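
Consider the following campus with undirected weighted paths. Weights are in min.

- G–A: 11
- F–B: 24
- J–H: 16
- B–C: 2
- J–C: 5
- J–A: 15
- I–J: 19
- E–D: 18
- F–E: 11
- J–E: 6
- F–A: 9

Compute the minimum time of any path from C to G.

31 min

Running Dijkstra from C:
C: 0
B: 2  (via C)
J: 5  (via C)
E: 11  (via J)
A: 20  (via J)
H: 21  (via J)
F: 22  (via E)
I: 24  (via J)
D: 29  (via E)
G: 31  (via A)
Shortest route: C → J → A → G = 31 min.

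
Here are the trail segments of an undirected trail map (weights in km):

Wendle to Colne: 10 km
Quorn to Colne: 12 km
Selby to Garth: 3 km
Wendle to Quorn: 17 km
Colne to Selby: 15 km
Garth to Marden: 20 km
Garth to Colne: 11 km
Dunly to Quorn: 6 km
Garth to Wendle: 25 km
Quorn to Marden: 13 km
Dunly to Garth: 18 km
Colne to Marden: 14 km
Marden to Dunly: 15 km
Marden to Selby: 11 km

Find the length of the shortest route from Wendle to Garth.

Candidate routes:
Wendle - Colne - Selby - Garth: 10+15+3 = 28
Wendle - Garth: 25 = 25
Wendle - Colne - Garth: 10+11 = 21
The minimum is 21 km via Wendle - Colne - Garth.

21 km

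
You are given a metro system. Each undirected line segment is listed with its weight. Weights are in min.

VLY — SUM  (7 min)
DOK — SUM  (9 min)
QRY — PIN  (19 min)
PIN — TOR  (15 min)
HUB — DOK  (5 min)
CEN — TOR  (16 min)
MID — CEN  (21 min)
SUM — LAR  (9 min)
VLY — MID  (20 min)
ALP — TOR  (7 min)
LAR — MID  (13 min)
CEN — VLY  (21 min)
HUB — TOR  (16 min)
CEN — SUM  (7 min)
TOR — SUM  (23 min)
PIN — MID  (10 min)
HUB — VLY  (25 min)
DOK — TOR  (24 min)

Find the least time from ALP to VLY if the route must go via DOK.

44 min

Shortest ALP→DOK: ALP → TOR → HUB → DOK = 28
Shortest DOK→VLY: DOK → SUM → VLY = 16
Total via DOK: 28 + 16 = 44 min.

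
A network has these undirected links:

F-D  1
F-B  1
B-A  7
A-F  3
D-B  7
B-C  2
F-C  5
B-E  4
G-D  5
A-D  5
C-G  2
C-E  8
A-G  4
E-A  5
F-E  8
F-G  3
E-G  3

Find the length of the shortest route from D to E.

6

Candidate routes:
D–F–B–E: 1+1+4 = 6
D–F–G–E: 1+3+3 = 7
D–G–E: 5+3 = 8
The minimum is 6 via D–F–B–E.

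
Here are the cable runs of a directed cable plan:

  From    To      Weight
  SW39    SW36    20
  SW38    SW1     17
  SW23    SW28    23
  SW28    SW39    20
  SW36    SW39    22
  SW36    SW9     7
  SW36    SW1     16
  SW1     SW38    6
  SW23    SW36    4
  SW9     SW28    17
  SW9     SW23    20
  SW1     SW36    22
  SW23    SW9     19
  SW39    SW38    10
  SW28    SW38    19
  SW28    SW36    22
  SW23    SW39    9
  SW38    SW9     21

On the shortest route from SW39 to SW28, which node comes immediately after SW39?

Compare a few routes:
SW39 - SW38 - SW9 - SW28: 10+21+17 = 48
SW39 - SW36 - SW9 - SW28: 20+7+17 = 44
SW39 - SW36 - SW9 - SW23 - SW28: 20+7+20+23 = 70
Cheapest is SW39 - SW36 - SW9 - SW28 at 44.
So from SW39 the first move is to SW36.

SW36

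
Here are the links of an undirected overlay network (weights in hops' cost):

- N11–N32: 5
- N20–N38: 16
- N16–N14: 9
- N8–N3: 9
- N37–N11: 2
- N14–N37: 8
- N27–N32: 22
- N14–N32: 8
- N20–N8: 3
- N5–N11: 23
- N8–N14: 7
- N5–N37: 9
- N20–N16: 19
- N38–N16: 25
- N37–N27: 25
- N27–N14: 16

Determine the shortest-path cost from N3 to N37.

24 hops' cost

Settle nodes by increasing distance from N3:
N3: 0
N8: 9  (via N3)
N20: 12  (via N8)
N14: 16  (via N8)
N37: 24  (via N14)
Shortest route: N3–N8–N14–N37 = 24 hops' cost.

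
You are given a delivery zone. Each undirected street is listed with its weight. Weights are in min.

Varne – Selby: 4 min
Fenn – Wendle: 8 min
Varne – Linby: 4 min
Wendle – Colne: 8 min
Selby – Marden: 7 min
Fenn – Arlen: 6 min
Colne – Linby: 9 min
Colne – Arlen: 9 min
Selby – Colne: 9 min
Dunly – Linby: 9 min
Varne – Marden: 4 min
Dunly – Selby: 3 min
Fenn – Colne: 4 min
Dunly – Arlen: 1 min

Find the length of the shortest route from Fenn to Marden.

Settle nodes by increasing distance from Fenn:
Fenn: 0
Colne: 4  (via Fenn)
Arlen: 6  (via Fenn)
Dunly: 7  (via Arlen)
Wendle: 8  (via Fenn)
Selby: 10  (via Dunly)
Linby: 13  (via Colne)
Varne: 14  (via Selby)
Marden: 17  (via Selby)
Shortest route: Fenn → Arlen → Dunly → Selby → Marden = 17 min.

17 min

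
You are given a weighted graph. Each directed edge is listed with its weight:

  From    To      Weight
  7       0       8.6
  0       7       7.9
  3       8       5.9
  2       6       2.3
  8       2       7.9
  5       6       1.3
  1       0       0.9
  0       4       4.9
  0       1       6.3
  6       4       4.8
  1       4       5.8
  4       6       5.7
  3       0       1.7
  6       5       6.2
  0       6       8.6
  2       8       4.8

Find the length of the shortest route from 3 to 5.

16.5

Running Dijkstra from 3:
3: 0
0: 1.7  (via 3)
8: 5.9  (via 3)
4: 6.6  (via 0)
1: 8  (via 0)
7: 9.6  (via 0)
6: 10.3  (via 0)
2: 13.8  (via 8)
5: 16.5  (via 6)
Shortest route: 3–0–6–5 = 16.5.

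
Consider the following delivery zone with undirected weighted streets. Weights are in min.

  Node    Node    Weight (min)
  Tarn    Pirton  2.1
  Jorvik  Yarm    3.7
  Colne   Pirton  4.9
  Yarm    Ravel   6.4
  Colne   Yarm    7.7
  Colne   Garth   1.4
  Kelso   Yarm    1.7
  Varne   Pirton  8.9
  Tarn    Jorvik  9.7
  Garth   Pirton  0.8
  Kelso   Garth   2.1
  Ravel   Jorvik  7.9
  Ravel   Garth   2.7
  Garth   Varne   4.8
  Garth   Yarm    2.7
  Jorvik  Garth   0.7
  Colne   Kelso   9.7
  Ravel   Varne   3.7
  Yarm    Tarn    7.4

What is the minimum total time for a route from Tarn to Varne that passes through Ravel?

Best Tarn to Ravel: Tarn–Pirton–Garth–Ravel costing 5.6
Shortest Ravel→Varne: Ravel–Varne = 3.7
Total via Ravel: 5.6 + 3.7 = 9.3 min.

9.3 min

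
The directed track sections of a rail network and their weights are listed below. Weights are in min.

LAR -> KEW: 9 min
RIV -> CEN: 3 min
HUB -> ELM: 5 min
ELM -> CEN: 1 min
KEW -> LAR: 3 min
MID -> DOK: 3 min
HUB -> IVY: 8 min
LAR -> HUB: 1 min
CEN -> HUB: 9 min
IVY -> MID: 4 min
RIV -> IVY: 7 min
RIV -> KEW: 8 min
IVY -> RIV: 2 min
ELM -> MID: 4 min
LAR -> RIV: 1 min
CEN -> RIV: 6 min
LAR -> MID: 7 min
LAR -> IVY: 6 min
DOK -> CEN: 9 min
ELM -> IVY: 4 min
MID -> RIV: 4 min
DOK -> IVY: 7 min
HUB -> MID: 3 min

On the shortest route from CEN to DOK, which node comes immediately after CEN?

HUB

Compare a few routes:
CEN → RIV → KEW → LAR → HUB → MID → DOK: 6+8+3+1+3+3 = 24
CEN → HUB → ELM → MID → DOK: 9+5+4+3 = 21
CEN → RIV → IVY → MID → DOK: 6+7+4+3 = 20
CEN → HUB → MID → DOK: 9+3+3 = 15
Cheapest is CEN → HUB → MID → DOK at 15 min.
So from CEN the first move is to HUB.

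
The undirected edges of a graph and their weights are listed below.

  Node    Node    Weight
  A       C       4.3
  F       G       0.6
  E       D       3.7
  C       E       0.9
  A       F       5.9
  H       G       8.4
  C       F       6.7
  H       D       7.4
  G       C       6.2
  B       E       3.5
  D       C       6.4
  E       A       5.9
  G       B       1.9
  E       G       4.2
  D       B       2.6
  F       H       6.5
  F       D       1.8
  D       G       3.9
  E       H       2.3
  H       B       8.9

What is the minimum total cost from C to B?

4.4

Running Dijkstra from C:
C: 0
E: 0.9  (via C)
H: 3.2  (via E)
A: 4.3  (via C)
B: 4.4  (via E)
Shortest route: C → E → B = 4.4.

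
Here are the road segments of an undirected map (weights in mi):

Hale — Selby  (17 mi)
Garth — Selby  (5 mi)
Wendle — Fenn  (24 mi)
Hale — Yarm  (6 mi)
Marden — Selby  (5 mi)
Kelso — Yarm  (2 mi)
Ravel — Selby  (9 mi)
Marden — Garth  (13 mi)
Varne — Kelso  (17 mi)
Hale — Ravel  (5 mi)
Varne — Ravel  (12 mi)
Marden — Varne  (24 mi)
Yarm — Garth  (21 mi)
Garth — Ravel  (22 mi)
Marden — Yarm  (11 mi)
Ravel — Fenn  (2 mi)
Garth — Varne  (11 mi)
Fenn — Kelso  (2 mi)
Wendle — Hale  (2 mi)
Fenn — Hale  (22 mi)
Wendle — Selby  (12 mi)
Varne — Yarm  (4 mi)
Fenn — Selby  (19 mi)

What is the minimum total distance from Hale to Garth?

Candidate routes:
Hale–Selby–Garth: 17+5 = 22
Hale–Wendle–Selby–Garth: 2+12+5 = 19
Hale–Yarm–Varne–Garth: 6+4+11 = 21
Cheapest is Hale–Wendle–Selby–Garth at 19 mi.

19 mi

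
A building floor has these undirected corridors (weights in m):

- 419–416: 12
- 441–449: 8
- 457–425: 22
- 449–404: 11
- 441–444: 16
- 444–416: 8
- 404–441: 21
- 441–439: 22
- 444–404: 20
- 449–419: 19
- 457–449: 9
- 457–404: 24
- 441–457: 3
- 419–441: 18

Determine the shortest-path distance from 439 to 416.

46 m

Compare a few routes:
439–441–419–416: 22+18+12 = 52
439–441–449–419–416: 22+8+19+12 = 61
439–441–444–416: 22+16+8 = 46
439–441–457–449–419–416: 22+3+9+19+12 = 65
The minimum is 46 m via 439–441–444–416.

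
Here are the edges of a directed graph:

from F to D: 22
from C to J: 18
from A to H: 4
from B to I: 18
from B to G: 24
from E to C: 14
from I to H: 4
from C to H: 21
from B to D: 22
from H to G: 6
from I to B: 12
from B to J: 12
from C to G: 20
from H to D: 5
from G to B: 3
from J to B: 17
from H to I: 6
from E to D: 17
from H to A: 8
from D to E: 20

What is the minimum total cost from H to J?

21

Settle nodes by increasing distance from H:
H: 0
D: 5  (via H)
G: 6  (via H)
I: 6  (via H)
A: 8  (via H)
B: 9  (via G)
J: 21  (via B)
Shortest route: H–G–B–J = 21.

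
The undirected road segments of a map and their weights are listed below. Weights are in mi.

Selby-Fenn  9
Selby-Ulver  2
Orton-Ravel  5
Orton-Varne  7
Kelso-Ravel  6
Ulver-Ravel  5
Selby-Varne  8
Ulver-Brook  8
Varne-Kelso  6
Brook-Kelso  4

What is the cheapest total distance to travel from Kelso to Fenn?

Candidate routes:
Kelso → Brook → Ulver → Selby → Fenn: 4+8+2+9 = 23
Kelso → Ravel → Ulver → Selby → Fenn: 6+5+2+9 = 22
Kelso → Varne → Orton → Ravel → Ulver → Selby → Fenn: 6+7+5+5+2+9 = 34
Kelso → Varne → Selby → Fenn: 6+8+9 = 23
The minimum is 22 mi via Kelso → Ravel → Ulver → Selby → Fenn.

22 mi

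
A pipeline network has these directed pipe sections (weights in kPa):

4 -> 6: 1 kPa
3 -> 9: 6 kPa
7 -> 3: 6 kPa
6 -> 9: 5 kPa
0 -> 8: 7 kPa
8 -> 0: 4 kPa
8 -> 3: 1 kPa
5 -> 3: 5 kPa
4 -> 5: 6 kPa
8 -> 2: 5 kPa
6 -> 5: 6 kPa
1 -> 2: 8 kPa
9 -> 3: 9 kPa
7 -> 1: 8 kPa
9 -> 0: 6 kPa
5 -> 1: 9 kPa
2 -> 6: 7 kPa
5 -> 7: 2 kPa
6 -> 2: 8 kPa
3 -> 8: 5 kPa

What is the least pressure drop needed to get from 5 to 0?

Candidate routes:
5–3–9–0: 5+6+6 = 17
5–3–8–0: 5+5+4 = 14
5–7–3–8–0: 2+6+5+4 = 17
Cheapest is 5–3–8–0 at 14 kPa.

14 kPa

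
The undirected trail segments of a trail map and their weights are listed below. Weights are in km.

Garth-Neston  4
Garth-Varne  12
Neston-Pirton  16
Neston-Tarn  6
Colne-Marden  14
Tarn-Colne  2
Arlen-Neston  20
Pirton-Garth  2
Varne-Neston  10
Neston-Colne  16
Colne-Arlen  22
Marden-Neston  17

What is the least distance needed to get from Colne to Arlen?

22 km

Candidate routes:
Colne - Arlen: 22 = 22
Colne - Neston - Arlen: 16+20 = 36
Colne - Tarn - Neston - Arlen: 2+6+20 = 28
Cheapest is Colne - Arlen at 22 km.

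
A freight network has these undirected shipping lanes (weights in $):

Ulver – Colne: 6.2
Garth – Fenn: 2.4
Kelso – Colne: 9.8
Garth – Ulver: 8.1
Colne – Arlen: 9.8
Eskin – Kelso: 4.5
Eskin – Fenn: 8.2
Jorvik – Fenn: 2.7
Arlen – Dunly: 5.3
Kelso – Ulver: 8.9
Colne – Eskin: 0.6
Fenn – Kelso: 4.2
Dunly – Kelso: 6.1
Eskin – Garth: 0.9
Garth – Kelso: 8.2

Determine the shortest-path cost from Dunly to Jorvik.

Shortest distances from Dunly:
Dunly: 0
Arlen: 5.3  (via Dunly)
Kelso: 6.1  (via Dunly)
Fenn: 10.3  (via Kelso)
Eskin: 10.6  (via Kelso)
Colne: 11.2  (via Eskin)
Garth: 11.5  (via Eskin)
Jorvik: 13  (via Fenn)
Shortest route: Dunly–Kelso–Fenn–Jorvik = $13.

$13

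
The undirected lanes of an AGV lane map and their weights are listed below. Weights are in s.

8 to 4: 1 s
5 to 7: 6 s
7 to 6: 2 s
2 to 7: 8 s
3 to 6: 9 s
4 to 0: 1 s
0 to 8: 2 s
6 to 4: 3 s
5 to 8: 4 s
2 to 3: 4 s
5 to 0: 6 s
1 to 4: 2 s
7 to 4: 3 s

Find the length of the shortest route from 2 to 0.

Enumerating some paths:
2 → 7 → 4 → 8 → 0: 8+3+1+2 = 14
2 → 7 → 4 → 0: 8+3+1 = 12
2 → 7 → 6 → 4 → 0: 8+2+3+1 = 14
The minimum is 12 s via 2 → 7 → 4 → 0.

12 s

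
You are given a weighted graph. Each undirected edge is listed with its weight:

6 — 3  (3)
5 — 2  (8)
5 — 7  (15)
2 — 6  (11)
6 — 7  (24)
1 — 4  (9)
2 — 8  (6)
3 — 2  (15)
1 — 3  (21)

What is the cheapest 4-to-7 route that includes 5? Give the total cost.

Best 4 to 5: 4–1–3–6–2–5 costing 52
Shortest 5→7: 5–7 = 15
Total via 5: 52 + 15 = 67.

67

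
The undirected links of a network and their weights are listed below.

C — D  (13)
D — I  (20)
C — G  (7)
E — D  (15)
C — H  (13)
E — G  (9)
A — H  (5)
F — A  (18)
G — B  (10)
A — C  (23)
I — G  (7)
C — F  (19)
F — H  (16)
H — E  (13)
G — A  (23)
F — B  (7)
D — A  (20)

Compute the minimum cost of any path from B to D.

30

Settle nodes by increasing distance from B:
B: 0
F: 7  (via B)
G: 10  (via B)
C: 17  (via G)
I: 17  (via G)
E: 19  (via G)
H: 23  (via F)
A: 25  (via F)
D: 30  (via C)
Shortest route: B → G → C → D = 30.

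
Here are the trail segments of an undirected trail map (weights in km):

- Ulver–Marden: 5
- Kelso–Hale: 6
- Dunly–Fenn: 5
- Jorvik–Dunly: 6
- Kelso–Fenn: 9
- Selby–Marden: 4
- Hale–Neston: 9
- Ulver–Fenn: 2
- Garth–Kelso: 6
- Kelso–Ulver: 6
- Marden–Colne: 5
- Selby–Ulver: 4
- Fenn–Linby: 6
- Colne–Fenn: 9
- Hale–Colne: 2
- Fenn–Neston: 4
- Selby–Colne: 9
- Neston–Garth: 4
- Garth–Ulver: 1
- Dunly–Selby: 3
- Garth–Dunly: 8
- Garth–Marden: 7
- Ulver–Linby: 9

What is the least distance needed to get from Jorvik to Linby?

Settle nodes by increasing distance from Jorvik:
Jorvik: 0
Dunly: 6  (via Jorvik)
Selby: 9  (via Dunly)
Fenn: 11  (via Dunly)
Ulver: 13  (via Selby)
Marden: 13  (via Selby)
Garth: 14  (via Dunly)
Neston: 15  (via Fenn)
Linby: 17  (via Fenn)
Shortest route: Jorvik → Dunly → Fenn → Linby = 17 km.

17 km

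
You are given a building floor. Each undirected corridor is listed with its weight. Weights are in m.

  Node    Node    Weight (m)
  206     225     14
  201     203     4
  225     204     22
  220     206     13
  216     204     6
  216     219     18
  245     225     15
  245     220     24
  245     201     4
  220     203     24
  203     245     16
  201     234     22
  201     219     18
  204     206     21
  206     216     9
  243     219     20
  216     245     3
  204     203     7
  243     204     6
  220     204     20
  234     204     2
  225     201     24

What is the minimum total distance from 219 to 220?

40 m

Running Dijkstra from 219:
219: 0
201: 18  (via 219)
216: 18  (via 219)
243: 20  (via 219)
245: 21  (via 216)
203: 22  (via 201)
204: 24  (via 216)
234: 26  (via 204)
206: 27  (via 216)
225: 36  (via 245)
220: 40  (via 206)
Shortest route: 219 → 216 → 206 → 220 = 40 m.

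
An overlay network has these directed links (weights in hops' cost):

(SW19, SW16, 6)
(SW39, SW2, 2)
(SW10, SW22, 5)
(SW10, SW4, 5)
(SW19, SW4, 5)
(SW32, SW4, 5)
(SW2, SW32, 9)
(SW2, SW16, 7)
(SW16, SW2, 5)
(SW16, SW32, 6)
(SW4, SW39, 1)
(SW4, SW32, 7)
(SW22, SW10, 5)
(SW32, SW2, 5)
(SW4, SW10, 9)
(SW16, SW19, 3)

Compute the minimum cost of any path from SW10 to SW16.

Settle nodes by increasing distance from SW10:
SW10: 0
SW4: 5  (via SW10)
SW22: 5  (via SW10)
SW39: 6  (via SW4)
SW2: 8  (via SW39)
SW32: 12  (via SW4)
SW16: 15  (via SW2)
Shortest route: SW10 → SW4 → SW39 → SW2 → SW16 = 15 hops' cost.

15 hops' cost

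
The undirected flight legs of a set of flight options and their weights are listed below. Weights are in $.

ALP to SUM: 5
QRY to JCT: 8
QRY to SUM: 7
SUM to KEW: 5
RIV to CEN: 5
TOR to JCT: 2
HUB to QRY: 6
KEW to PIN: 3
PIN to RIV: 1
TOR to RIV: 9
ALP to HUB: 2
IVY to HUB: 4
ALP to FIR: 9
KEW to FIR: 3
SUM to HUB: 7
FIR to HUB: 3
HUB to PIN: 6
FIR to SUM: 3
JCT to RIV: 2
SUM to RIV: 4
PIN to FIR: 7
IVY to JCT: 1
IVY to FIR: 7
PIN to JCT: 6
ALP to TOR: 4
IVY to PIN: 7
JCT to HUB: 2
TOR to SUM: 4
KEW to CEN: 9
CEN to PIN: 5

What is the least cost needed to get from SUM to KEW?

$5

Candidate routes:
SUM - FIR - KEW: 3+3 = 6
SUM - TOR - JCT - RIV - PIN - KEW: 4+2+2+1+3 = 12
SUM - KEW: 5 = 5
SUM - RIV - PIN - KEW: 4+1+3 = 8
Cheapest is SUM - KEW at $5.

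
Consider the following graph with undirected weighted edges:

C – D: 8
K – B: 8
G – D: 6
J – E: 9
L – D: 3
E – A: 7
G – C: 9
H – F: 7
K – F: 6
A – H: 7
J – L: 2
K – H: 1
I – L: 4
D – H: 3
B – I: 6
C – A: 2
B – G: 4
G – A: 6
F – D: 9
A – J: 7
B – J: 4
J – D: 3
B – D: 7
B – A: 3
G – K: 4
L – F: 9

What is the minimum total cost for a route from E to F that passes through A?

21

Shortest E→A: E → A = 7
Shortest A→F: A → H → F = 14
Total via A: 7 + 14 = 21.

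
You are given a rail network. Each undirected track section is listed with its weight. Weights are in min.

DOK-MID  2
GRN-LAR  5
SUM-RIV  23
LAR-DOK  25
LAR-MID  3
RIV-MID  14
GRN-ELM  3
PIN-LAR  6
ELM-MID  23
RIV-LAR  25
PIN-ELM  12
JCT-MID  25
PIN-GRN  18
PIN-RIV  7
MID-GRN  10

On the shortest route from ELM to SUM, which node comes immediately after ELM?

Enumerating some paths:
ELM → GRN → MID → RIV → SUM: 3+10+14+23 = 50
ELM → GRN → LAR → PIN → RIV → SUM: 3+5+6+7+23 = 44
ELM → GRN → LAR → MID → RIV → SUM: 3+5+3+14+23 = 48
ELM → PIN → RIV → SUM: 12+7+23 = 42
The minimum is 42 min via ELM → PIN → RIV → SUM.
So from ELM the first move is to PIN.

PIN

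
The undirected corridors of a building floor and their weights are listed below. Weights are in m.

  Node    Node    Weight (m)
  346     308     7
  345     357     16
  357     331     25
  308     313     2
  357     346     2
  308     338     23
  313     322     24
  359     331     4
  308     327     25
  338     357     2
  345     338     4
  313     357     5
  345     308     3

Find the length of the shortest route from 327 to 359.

61 m

Settle nodes by increasing distance from 327:
327: 0
308: 25  (via 327)
313: 27  (via 308)
345: 28  (via 308)
357: 32  (via 313)
338: 32  (via 345)
346: 32  (via 308)
322: 51  (via 313)
331: 57  (via 357)
359: 61  (via 331)
Shortest route: 327 → 308 → 313 → 357 → 331 → 359 = 61 m.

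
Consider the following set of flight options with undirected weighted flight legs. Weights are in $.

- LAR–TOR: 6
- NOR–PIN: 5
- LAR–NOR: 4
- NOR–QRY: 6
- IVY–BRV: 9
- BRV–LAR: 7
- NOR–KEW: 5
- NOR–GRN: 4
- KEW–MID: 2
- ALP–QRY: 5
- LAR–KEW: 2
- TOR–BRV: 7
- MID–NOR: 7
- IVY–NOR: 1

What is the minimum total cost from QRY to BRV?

$16

Compare a few routes:
QRY–NOR–KEW–LAR–BRV: 6+5+2+7 = 20
QRY–NOR–LAR–TOR–BRV: 6+4+6+7 = 23
QRY–NOR–LAR–BRV: 6+4+7 = 17
QRY–NOR–IVY–BRV: 6+1+9 = 16
The minimum is $16 via QRY–NOR–IVY–BRV.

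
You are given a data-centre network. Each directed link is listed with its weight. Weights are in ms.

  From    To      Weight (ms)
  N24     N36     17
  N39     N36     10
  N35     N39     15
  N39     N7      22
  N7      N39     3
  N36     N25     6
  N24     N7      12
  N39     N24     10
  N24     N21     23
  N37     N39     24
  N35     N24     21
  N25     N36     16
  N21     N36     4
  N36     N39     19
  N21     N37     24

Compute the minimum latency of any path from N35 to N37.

Compare a few routes:
N35–N39–N24–N21–N37: 15+10+23+24 = 72
N35–N24–N21–N37: 21+23+24 = 68
The minimum is 68 ms via N35–N24–N21–N37.

68 ms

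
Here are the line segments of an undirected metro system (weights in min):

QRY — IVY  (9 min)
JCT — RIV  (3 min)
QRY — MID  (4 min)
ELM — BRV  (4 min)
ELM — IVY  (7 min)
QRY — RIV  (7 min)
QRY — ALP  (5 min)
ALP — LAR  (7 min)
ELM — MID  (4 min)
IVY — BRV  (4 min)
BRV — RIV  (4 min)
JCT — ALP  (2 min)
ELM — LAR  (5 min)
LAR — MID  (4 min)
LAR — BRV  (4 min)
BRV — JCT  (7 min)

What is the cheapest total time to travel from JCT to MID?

Compare a few routes:
JCT - RIV - QRY - MID: 3+7+4 = 14
JCT - ALP - QRY - MID: 2+5+4 = 11
JCT - BRV - ELM - MID: 7+4+4 = 15
JCT - ALP - LAR - MID: 2+7+4 = 13
Cheapest is JCT - ALP - QRY - MID at 11 min.

11 min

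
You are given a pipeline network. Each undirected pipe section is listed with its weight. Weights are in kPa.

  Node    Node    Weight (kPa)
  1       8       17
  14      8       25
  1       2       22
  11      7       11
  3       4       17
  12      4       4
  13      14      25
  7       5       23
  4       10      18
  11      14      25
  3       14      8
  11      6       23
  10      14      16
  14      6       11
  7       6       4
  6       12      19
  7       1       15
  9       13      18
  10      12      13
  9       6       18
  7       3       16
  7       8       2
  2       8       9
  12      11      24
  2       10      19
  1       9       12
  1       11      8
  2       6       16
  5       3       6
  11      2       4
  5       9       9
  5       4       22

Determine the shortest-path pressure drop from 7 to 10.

Compare a few routes:
7–6–14–10: 4+11+16 = 31
7–11–2–10: 11+4+19 = 34
7–8–2–10: 2+9+19 = 30
The minimum is 30 kPa via 7–8–2–10.

30 kPa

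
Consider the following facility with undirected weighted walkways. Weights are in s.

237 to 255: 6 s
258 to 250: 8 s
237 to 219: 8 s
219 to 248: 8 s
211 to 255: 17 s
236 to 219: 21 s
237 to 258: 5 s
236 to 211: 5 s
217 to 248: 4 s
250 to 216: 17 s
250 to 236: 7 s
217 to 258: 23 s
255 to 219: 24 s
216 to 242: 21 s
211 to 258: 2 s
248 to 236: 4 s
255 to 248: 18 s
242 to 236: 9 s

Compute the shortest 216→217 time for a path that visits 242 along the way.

Shortest 216→242: 216 → 242 = 21
Shortest 242→217: 242 → 236 → 248 → 217 = 17
Total via 242: 21 + 17 = 38 s.

38 s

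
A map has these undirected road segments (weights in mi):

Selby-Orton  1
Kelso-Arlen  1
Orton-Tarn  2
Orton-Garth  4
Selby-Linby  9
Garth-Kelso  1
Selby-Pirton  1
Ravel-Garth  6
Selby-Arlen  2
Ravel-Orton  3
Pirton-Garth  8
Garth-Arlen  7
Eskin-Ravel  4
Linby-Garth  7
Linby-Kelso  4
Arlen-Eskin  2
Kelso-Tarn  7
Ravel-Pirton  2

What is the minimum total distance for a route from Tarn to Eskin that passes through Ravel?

Best Tarn to Ravel: Tarn–Orton–Ravel costing 5
Shortest Ravel→Eskin: Ravel–Eskin = 4
Total via Ravel: 5 + 4 = 9 mi.

9 mi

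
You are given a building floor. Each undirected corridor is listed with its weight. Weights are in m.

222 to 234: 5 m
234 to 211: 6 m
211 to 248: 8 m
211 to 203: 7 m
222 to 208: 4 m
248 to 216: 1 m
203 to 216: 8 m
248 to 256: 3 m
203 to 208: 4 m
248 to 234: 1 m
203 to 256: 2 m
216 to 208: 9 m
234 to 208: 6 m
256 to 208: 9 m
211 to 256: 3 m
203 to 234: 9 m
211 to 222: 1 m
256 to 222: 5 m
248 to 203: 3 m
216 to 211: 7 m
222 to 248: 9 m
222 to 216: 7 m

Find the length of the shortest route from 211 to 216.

7 m

Enumerating some paths:
211 → 222 → 216: 1+7 = 8
211 → 216: 7 = 7
211 → 222 → 234 → 248 → 216: 1+5+1+1 = 8
211 → 234 → 248 → 216: 6+1+1 = 8
The minimum is 7 m via 211 → 216.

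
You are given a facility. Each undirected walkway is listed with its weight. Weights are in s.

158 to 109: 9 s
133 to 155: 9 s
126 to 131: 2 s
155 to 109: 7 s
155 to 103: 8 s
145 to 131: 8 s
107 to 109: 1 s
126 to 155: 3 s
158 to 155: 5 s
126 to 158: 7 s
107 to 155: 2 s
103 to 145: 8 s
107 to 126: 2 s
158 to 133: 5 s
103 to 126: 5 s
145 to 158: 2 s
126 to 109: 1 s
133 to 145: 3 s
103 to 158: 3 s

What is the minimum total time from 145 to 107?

Compare a few routes:
145 - 158 - 155 - 107: 2+5+2 = 9
145 - 158 - 126 - 107: 2+7+2 = 11
The minimum is 9 s via 145 - 158 - 155 - 107.

9 s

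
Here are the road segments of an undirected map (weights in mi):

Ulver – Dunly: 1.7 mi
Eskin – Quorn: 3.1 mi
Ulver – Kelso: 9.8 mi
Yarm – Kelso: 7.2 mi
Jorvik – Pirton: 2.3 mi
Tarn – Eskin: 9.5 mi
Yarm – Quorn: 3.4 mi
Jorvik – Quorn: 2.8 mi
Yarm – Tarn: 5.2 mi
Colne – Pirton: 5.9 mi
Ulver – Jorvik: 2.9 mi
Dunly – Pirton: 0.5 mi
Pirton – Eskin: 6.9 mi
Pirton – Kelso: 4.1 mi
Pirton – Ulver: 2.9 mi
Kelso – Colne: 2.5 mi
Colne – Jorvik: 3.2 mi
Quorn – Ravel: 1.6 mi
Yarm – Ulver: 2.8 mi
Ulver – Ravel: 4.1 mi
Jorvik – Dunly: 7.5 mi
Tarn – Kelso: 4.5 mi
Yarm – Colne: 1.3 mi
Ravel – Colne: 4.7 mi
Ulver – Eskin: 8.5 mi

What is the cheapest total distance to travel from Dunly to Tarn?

Enumerating some paths:
Dunly - Pirton - Kelso - Tarn: 0.5+4.1+4.5 = 9.1
Dunly - Pirton - Ulver - Yarm - Tarn: 0.5+2.9+2.8+5.2 = 11.4
Dunly - Ulver - Yarm - Tarn: 1.7+2.8+5.2 = 9.7
Cheapest is Dunly - Pirton - Kelso - Tarn at 9.1 mi.

9.1 mi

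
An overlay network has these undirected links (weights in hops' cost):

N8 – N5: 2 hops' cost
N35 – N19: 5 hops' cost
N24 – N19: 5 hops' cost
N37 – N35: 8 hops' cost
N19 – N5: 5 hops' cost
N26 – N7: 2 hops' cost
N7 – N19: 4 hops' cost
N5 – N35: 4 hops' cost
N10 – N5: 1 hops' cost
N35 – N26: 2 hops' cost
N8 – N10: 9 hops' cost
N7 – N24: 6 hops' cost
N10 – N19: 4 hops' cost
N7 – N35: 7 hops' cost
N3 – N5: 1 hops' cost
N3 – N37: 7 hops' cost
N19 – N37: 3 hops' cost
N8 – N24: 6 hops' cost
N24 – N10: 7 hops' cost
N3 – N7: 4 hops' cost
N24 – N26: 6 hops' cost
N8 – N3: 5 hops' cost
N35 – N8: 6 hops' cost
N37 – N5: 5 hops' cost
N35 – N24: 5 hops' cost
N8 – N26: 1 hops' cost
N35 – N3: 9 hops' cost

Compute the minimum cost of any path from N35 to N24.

Shortest distances from N35:
N35: 0
N26: 2  (via N35)
N8: 3  (via N26)
N5: 4  (via N35)
N7: 4  (via N26)
N3: 5  (via N5)
N24: 5  (via N35)
Shortest route: N35 → N24 = 5 hops' cost.

5 hops' cost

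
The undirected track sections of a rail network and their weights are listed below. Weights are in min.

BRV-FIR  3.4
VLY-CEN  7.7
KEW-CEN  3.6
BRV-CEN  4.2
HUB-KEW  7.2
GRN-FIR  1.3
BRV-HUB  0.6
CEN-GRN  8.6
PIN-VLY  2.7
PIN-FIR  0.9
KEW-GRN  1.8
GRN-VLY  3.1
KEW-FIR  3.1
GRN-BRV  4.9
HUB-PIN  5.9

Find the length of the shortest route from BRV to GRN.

4.7 min

Shortest distances from BRV:
BRV: 0
HUB: 0.6  (via BRV)
FIR: 3.4  (via BRV)
CEN: 4.2  (via BRV)
PIN: 4.3  (via FIR)
GRN: 4.7  (via FIR)
Shortest route: BRV → FIR → GRN = 4.7 min.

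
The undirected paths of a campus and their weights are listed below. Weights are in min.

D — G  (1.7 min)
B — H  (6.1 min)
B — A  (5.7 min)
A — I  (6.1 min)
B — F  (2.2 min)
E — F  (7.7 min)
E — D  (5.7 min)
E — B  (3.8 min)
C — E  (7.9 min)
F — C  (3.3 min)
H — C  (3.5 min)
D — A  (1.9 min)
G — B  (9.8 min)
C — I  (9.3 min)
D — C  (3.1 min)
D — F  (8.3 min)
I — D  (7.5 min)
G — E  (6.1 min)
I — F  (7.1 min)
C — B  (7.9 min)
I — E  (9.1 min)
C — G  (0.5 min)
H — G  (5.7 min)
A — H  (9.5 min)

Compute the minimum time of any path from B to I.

Running Dijkstra from B:
B: 0
F: 2.2  (via B)
E: 3.8  (via B)
C: 5.5  (via F)
A: 5.7  (via B)
G: 6  (via C)
H: 6.1  (via B)
D: 7.6  (via A)
I: 9.3  (via F)
Shortest route: B → F → I = 9.3 min.

9.3 min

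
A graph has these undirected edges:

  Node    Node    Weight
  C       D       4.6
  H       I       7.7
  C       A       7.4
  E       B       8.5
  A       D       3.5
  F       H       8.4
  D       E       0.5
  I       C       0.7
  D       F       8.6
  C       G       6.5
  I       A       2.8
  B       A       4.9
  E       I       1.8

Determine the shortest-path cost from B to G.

Compare a few routes:
B–A–C–G: 4.9+7.4+6.5 = 18.8
B–A–D–E–I–C–G: 4.9+3.5+0.5+1.8+0.7+6.5 = 17.9
B–A–I–C–G: 4.9+2.8+0.7+6.5 = 14.9
B–E–I–C–G: 8.5+1.8+0.7+6.5 = 17.5
Cheapest is B–A–I–C–G at 14.9.

14.9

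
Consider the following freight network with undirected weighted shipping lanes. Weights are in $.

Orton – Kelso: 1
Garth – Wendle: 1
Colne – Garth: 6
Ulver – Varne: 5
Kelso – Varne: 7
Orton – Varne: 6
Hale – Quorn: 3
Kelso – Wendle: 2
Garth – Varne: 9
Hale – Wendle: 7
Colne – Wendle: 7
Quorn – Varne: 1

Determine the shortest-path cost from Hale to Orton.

Settle nodes by increasing distance from Hale:
Hale: 0
Quorn: 3  (via Hale)
Varne: 4  (via Quorn)
Wendle: 7  (via Hale)
Garth: 8  (via Wendle)
Kelso: 9  (via Wendle)
Ulver: 9  (via Varne)
Orton: 10  (via Varne)
Shortest route: Hale → Quorn → Varne → Orton = $10.

$10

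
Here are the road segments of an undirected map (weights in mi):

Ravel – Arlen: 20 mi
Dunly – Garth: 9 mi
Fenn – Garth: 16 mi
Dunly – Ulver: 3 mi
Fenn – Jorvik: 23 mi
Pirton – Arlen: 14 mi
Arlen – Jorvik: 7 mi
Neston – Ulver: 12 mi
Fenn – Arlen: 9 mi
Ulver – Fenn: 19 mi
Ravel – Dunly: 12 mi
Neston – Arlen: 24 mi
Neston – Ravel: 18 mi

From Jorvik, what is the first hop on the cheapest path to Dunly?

Arlen

Compare a few routes:
Jorvik - Arlen - Ravel - Dunly: 7+20+12 = 39
Jorvik - Arlen - Fenn - Ulver - Dunly: 7+9+19+3 = 38
Cheapest is Jorvik - Arlen - Fenn - Ulver - Dunly at 38 mi.
So from Jorvik the first move is to Arlen.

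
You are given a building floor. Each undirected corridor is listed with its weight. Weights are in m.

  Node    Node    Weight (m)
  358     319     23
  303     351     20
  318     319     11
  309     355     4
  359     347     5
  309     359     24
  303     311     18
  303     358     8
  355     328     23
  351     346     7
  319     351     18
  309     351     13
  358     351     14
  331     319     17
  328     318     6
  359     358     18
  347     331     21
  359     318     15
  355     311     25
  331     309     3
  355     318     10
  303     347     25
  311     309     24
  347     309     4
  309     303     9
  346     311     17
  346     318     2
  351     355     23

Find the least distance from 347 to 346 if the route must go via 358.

Shortest 347→358: 347 → 309 → 303 → 358 = 21
Shortest 358→346: 358 → 351 → 346 = 21
Total via 358: 21 + 21 = 42 m.

42 m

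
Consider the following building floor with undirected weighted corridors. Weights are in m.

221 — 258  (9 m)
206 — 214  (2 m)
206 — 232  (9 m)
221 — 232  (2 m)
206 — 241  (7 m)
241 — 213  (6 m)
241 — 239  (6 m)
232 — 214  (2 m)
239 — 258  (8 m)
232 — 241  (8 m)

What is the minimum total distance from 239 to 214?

Enumerating some paths:
239 - 258 - 221 - 232 - 214: 8+9+2+2 = 21
239 - 241 - 232 - 214: 6+8+2 = 16
239 - 241 - 206 - 214: 6+7+2 = 15
The minimum is 15 m via 239 - 241 - 206 - 214.

15 m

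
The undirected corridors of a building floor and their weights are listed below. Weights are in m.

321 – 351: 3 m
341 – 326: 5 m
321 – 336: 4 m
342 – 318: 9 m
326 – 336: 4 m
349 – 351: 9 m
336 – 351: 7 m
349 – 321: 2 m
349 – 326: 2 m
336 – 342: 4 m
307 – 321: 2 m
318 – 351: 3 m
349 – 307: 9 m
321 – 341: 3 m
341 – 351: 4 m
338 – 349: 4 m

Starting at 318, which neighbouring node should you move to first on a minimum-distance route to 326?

Candidate routes:
318–351–349–326: 3+9+2 = 14
318–351–341–326: 3+4+5 = 12
318–351–321–349–326: 3+3+2+2 = 10
The minimum is 10 m via 318–351–321–349–326.
So from 318 the first move is to 351.

351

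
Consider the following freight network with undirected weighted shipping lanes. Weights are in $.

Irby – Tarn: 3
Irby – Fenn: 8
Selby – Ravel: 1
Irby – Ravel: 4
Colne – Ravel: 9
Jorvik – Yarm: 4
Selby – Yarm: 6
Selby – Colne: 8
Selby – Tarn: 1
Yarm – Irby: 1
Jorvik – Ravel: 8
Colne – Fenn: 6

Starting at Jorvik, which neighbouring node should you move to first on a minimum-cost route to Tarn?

Enumerating some paths:
Jorvik–Yarm–Irby–Ravel–Selby–Tarn: 4+1+4+1+1 = 11
Jorvik–Ravel–Selby–Tarn: 8+1+1 = 10
Jorvik–Yarm–Irby–Tarn: 4+1+3 = 8
Jorvik–Yarm–Selby–Tarn: 4+6+1 = 11
Cheapest is Jorvik–Yarm–Irby–Tarn at $8.
So from Jorvik the first move is to Yarm.

Yarm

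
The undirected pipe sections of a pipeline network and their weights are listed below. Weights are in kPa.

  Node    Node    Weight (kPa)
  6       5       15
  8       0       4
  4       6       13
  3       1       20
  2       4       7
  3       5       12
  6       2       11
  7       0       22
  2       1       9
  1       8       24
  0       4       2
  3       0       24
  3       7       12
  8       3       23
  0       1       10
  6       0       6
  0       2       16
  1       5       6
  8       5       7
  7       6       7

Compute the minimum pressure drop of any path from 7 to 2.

Enumerating some paths:
7 - 6 - 0 - 4 - 2: 7+6+2+7 = 22
7 - 6 - 2: 7+11 = 18
Cheapest is 7 - 6 - 2 at 18 kPa.

18 kPa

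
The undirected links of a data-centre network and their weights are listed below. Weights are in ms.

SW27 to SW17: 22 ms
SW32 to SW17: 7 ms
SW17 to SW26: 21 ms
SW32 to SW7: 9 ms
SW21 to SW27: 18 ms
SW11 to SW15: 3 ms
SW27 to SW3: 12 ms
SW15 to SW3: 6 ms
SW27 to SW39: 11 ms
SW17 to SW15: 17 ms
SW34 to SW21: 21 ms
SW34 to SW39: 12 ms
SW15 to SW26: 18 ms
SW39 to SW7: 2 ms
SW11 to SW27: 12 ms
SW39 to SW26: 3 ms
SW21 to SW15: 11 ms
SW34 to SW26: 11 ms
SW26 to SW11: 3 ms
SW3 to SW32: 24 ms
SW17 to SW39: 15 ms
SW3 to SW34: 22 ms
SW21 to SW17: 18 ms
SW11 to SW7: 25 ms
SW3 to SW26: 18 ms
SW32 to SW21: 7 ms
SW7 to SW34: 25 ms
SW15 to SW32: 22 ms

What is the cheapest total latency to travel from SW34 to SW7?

Enumerating some paths:
SW34–SW7: 25 = 25
SW34–SW39–SW7: 12+2 = 14
SW34–SW26–SW39–SW7: 11+3+2 = 16
The minimum is 14 ms via SW34–SW39–SW7.

14 ms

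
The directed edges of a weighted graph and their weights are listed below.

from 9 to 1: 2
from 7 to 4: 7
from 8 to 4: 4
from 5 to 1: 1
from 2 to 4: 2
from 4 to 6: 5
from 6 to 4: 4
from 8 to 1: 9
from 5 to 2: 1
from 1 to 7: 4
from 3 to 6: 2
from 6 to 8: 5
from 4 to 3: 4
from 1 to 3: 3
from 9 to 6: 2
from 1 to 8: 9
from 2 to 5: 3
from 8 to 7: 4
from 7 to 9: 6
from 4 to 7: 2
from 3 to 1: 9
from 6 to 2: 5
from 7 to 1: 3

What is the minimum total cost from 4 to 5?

Running Dijkstra from 4:
4: 0
7: 2  (via 4)
3: 4  (via 4)
1: 5  (via 7)
6: 5  (via 4)
9: 8  (via 7)
2: 10  (via 6)
8: 10  (via 6)
5: 13  (via 2)
Shortest route: 4 → 6 → 2 → 5 = 13.

13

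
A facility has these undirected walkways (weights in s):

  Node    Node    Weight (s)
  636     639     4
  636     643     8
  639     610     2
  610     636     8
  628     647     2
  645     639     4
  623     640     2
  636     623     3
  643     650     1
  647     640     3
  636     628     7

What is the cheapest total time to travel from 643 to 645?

Candidate routes:
643 - 636 - 610 - 639 - 645: 8+8+2+4 = 22
643 - 636 - 639 - 645: 8+4+4 = 16
Cheapest is 643 - 636 - 639 - 645 at 16 s.

16 s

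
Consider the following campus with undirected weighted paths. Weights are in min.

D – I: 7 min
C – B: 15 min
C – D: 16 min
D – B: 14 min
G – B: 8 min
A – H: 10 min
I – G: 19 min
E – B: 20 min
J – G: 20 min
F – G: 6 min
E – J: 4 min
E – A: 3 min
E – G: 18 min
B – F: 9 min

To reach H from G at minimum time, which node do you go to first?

E

Enumerating some paths:
G–F–B–E–A–H: 6+9+20+3+10 = 48
G–B–E–A–H: 8+20+3+10 = 41
G–E–A–H: 18+3+10 = 31
G–J–E–A–H: 20+4+3+10 = 37
The minimum is 31 min via G–E–A–H.
So from G the first move is to E.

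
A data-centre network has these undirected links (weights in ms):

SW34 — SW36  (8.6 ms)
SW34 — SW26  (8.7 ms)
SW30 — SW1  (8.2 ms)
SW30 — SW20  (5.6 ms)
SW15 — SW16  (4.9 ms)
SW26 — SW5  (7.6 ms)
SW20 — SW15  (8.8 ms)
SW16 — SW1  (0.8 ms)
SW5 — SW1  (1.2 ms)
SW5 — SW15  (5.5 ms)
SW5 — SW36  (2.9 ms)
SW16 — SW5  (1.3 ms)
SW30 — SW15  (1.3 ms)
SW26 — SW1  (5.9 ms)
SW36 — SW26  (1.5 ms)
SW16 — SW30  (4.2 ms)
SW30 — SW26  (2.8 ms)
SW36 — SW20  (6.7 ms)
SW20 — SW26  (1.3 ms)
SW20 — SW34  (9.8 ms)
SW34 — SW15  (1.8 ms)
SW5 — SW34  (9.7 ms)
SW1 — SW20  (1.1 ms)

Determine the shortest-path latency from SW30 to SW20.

4.1 ms

Settle nodes by increasing distance from SW30:
SW30: 0
SW15: 1.3  (via SW30)
SW26: 2.8  (via SW30)
SW34: 3.1  (via SW15)
SW20: 4.1  (via SW26)
Shortest route: SW30–SW26–SW20 = 4.1 ms.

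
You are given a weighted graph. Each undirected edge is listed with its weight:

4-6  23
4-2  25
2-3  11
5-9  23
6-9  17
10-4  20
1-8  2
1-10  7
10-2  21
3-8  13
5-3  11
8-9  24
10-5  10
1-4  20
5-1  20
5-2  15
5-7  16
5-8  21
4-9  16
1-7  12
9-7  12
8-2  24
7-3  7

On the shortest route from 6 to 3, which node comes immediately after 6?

Candidate routes:
6 - 9 - 7 - 3: 17+12+7 = 36
6 - 9 - 8 - 3: 17+24+13 = 54
6 - 9 - 5 - 3: 17+23+11 = 51
6 - 9 - 7 - 5 - 3: 17+12+16+11 = 56
The minimum is 36 via 6 - 9 - 7 - 3.
So from 6 the first move is to 9.

9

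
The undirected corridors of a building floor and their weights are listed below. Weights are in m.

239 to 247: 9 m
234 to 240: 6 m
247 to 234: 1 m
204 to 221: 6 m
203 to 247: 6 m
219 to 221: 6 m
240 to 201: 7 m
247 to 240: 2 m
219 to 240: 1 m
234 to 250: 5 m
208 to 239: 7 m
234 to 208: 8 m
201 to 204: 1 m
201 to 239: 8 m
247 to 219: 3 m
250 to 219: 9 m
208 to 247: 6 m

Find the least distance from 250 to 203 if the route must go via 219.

18 m

Shortest 250→219: 250 → 219 = 9
Best 219 to 203: 219 → 247 → 203 costing 9
Total via 219: 9 + 9 = 18 m.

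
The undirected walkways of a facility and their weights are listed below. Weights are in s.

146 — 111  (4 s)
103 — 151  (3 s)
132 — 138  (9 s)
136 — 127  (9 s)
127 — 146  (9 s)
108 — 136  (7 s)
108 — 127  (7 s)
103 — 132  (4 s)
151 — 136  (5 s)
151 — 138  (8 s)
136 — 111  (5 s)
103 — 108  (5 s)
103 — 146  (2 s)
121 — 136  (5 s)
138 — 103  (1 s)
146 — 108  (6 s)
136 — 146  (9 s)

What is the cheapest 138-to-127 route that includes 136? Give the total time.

Best 138 to 136: 138–103–151–136 costing 9
Best 136 to 127: 136–127 costing 9
Total via 136: 9 + 9 = 18 s.

18 s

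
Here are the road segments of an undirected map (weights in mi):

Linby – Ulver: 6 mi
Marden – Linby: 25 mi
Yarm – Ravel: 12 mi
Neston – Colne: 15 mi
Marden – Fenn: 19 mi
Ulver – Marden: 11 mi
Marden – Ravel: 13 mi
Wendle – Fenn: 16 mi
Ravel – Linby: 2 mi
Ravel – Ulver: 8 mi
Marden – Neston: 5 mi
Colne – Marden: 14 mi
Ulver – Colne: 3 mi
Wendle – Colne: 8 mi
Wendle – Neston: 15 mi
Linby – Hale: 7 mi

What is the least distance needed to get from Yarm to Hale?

21 mi

Enumerating some paths:
Yarm–Ravel–Ulver–Linby–Hale: 12+8+6+7 = 33
Yarm–Ravel–Marden–Ulver–Linby–Hale: 12+13+11+6+7 = 49
Yarm–Ravel–Linby–Hale: 12+2+7 = 21
Cheapest is Yarm–Ravel–Linby–Hale at 21 mi.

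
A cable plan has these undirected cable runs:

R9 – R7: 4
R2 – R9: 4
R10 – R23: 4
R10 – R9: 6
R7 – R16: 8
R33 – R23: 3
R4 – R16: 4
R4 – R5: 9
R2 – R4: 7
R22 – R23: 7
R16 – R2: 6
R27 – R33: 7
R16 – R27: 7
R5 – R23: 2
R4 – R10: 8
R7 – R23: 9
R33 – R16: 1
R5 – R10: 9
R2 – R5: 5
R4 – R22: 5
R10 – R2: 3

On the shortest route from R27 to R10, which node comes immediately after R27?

Candidate routes:
R27–R16–R2–R10: 7+6+3 = 16
R27–R16–R33–R23–R10: 7+1+3+4 = 15
R27–R33–R23–R10: 7+3+4 = 14
R27–R33–R16–R2–R10: 7+1+6+3 = 17
Cheapest is R27–R33–R23–R10 at 14.
So from R27 the first move is to R33.

R33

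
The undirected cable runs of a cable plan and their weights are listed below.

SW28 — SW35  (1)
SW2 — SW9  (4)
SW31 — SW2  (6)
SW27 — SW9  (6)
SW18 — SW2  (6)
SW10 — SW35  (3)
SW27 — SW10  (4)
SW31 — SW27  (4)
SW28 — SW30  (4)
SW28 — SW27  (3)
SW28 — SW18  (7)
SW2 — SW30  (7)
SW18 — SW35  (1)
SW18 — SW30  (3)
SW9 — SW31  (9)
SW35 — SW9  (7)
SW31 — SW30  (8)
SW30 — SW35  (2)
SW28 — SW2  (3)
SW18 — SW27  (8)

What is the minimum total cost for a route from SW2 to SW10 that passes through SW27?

Shortest SW2→SW27: SW2–SW28–SW27 = 6
Best SW27 to SW10: SW27–SW10 costing 4
Total via SW27: 6 + 4 = 10.

10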